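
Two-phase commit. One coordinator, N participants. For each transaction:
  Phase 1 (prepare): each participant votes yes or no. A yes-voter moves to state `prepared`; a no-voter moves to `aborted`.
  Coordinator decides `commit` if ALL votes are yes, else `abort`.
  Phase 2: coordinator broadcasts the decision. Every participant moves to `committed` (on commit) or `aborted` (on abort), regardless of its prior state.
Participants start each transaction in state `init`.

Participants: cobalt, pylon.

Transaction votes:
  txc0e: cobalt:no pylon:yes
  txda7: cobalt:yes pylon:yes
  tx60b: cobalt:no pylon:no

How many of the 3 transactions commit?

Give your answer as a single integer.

Answer: 1

Derivation:
txc0e: no from cobalt -> abort (commits=0)
txda7: all yes -> commit (commits=1)
tx60b: no from cobalt, pylon -> abort (commits=1)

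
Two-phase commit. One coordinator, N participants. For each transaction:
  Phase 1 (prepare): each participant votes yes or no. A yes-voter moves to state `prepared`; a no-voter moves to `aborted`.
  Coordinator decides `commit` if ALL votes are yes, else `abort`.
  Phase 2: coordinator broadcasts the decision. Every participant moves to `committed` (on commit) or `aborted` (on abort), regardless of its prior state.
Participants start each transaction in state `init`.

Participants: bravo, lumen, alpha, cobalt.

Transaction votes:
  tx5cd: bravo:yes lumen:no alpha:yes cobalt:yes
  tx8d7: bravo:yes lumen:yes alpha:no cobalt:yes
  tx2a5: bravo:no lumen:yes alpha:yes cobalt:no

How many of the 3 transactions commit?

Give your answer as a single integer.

tx5cd: no from lumen -> abort (commits=0)
tx8d7: no from alpha -> abort (commits=0)
tx2a5: no from bravo, cobalt -> abort (commits=0)

Answer: 0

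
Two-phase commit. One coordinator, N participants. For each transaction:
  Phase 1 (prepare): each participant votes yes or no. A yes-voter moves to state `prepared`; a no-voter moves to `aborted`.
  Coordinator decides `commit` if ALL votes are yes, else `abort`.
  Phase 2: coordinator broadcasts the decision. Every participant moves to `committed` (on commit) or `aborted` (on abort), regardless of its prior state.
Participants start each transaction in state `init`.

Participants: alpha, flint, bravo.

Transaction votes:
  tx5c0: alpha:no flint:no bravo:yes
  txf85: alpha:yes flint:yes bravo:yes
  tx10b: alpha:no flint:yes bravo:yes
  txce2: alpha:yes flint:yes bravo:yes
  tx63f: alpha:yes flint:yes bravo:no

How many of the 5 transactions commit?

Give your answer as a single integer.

tx5c0: no from alpha, flint -> abort (commits=0)
txf85: all yes -> commit (commits=1)
tx10b: no from alpha -> abort (commits=1)
txce2: all yes -> commit (commits=2)
tx63f: no from bravo -> abort (commits=2)

Answer: 2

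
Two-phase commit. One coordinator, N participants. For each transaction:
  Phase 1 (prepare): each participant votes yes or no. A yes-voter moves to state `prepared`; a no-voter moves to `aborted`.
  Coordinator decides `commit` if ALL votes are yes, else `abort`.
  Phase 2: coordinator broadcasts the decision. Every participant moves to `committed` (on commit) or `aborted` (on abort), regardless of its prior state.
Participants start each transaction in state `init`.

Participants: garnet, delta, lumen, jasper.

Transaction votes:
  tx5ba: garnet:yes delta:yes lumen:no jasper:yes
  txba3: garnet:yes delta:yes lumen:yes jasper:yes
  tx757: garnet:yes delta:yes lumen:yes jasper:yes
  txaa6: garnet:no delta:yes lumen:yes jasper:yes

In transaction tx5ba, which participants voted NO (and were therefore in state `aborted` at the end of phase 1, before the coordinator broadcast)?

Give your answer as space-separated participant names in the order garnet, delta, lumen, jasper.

Txn tx5ba phase 1: garnet yes -> prepared; delta yes -> prepared; lumen no -> aborted; jasper yes -> prepared

Answer: lumen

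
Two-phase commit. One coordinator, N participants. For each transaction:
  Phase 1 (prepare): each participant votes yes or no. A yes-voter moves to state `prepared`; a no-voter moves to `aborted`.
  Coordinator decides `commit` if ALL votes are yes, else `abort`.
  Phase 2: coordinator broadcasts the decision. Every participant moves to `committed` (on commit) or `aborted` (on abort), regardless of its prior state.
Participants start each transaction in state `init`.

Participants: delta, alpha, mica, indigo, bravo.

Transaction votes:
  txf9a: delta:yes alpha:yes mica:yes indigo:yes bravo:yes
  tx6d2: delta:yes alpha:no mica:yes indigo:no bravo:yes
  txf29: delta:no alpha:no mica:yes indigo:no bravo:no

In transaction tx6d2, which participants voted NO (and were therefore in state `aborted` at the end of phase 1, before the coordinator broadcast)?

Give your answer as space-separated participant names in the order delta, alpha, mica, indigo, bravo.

Answer: alpha indigo

Derivation:
Txn tx6d2 phase 1: delta yes -> prepared; alpha no -> aborted; mica yes -> prepared; indigo no -> aborted; bravo yes -> prepared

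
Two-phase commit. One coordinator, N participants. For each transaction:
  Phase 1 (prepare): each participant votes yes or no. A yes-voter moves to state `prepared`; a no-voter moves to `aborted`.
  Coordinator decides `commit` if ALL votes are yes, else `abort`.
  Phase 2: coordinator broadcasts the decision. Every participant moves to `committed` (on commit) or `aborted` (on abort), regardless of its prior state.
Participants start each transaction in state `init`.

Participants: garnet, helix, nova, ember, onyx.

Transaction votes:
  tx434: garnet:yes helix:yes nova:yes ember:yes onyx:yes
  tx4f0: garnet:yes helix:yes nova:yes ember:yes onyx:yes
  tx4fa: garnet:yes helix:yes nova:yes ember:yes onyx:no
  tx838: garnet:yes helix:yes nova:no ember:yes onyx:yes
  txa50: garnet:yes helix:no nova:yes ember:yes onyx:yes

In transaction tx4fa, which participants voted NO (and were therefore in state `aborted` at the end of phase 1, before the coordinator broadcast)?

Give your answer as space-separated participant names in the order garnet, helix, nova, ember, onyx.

Txn tx4fa phase 1: garnet yes -> prepared; helix yes -> prepared; nova yes -> prepared; ember yes -> prepared; onyx no -> aborted

Answer: onyx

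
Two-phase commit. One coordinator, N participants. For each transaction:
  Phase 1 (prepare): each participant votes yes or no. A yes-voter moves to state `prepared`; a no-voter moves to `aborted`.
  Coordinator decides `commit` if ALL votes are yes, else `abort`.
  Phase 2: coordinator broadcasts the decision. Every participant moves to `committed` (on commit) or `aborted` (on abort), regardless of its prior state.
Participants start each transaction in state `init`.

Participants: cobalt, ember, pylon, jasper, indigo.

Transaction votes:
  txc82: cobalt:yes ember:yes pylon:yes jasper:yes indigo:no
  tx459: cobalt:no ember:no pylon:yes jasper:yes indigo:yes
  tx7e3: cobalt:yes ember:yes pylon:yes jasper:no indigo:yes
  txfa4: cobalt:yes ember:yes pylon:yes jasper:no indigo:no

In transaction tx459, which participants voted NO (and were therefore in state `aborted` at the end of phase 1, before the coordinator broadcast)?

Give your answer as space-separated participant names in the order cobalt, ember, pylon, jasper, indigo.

Answer: cobalt ember

Derivation:
Txn tx459 phase 1: cobalt no -> aborted; ember no -> aborted; pylon yes -> prepared; jasper yes -> prepared; indigo yes -> prepared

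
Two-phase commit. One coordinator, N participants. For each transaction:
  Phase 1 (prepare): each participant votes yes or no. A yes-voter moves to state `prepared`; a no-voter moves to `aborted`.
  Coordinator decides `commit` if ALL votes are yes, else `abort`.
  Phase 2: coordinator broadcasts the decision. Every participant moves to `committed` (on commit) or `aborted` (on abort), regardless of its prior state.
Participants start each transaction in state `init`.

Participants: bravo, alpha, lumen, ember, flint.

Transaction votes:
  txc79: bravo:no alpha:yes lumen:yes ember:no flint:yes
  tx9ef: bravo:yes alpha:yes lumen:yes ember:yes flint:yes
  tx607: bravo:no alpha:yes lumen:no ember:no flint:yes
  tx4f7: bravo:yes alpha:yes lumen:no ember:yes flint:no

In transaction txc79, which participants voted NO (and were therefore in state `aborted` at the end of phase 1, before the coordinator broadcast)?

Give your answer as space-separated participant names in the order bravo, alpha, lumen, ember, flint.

Answer: bravo ember

Derivation:
Txn txc79 phase 1: bravo no -> aborted; alpha yes -> prepared; lumen yes -> prepared; ember no -> aborted; flint yes -> prepared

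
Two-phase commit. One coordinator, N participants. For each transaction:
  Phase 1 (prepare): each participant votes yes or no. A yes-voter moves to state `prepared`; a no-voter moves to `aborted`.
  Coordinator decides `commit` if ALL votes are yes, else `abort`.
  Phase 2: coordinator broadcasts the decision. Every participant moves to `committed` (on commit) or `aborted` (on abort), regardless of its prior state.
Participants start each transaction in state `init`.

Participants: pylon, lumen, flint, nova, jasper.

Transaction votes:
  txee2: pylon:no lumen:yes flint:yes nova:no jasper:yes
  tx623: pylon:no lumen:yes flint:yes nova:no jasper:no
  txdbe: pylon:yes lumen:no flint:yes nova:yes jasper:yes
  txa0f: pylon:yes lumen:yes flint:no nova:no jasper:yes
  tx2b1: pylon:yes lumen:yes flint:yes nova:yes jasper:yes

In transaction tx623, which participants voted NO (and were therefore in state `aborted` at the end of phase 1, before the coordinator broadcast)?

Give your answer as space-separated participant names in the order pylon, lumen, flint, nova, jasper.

Answer: pylon nova jasper

Derivation:
Txn tx623 phase 1: pylon no -> aborted; lumen yes -> prepared; flint yes -> prepared; nova no -> aborted; jasper no -> aborted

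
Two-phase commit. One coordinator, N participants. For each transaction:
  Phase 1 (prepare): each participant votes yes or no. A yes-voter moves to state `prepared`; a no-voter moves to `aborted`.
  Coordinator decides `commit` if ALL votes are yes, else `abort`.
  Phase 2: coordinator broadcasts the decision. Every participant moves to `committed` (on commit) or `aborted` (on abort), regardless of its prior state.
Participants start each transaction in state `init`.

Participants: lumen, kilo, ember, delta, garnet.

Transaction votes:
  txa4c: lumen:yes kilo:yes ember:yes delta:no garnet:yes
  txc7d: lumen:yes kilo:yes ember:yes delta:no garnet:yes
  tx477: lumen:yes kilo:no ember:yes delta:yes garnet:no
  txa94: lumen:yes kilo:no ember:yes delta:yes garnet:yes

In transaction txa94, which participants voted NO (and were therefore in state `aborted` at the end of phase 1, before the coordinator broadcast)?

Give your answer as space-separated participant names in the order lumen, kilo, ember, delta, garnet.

Answer: kilo

Derivation:
Txn txa94 phase 1: lumen yes -> prepared; kilo no -> aborted; ember yes -> prepared; delta yes -> prepared; garnet yes -> prepared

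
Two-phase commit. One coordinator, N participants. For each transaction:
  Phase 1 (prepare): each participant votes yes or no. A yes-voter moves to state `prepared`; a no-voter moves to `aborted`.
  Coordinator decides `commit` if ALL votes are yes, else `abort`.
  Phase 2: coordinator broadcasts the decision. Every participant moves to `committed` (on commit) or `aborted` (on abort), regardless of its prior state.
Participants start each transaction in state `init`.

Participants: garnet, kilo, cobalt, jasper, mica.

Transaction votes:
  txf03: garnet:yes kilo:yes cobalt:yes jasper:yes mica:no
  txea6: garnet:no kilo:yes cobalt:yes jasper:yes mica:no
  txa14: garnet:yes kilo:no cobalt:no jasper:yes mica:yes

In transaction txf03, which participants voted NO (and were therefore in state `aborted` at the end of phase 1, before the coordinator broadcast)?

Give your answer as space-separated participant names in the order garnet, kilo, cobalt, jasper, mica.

Answer: mica

Derivation:
Txn txf03 phase 1: garnet yes -> prepared; kilo yes -> prepared; cobalt yes -> prepared; jasper yes -> prepared; mica no -> aborted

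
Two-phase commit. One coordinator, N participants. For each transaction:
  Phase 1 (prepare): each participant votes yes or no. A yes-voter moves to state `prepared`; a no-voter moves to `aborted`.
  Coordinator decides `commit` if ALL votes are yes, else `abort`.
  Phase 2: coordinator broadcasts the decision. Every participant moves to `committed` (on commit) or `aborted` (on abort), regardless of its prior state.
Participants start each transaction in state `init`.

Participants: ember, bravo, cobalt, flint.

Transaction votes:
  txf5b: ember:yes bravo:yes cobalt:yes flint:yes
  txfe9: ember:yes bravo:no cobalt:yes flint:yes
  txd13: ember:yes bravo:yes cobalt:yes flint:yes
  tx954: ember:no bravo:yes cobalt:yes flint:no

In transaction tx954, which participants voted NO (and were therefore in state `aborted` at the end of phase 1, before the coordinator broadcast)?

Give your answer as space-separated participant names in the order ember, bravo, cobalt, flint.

Answer: ember flint

Derivation:
Txn tx954 phase 1: ember no -> aborted; bravo yes -> prepared; cobalt yes -> prepared; flint no -> aborted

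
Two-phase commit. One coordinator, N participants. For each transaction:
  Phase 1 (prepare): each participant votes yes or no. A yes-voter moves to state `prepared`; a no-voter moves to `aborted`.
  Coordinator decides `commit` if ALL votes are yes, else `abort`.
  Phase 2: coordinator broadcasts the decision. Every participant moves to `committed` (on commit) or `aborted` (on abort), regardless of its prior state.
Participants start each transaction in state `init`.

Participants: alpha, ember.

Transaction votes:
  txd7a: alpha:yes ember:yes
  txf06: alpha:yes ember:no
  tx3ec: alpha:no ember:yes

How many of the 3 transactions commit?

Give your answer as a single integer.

txd7a: all yes -> commit (commits=1)
txf06: no from ember -> abort (commits=1)
tx3ec: no from alpha -> abort (commits=1)

Answer: 1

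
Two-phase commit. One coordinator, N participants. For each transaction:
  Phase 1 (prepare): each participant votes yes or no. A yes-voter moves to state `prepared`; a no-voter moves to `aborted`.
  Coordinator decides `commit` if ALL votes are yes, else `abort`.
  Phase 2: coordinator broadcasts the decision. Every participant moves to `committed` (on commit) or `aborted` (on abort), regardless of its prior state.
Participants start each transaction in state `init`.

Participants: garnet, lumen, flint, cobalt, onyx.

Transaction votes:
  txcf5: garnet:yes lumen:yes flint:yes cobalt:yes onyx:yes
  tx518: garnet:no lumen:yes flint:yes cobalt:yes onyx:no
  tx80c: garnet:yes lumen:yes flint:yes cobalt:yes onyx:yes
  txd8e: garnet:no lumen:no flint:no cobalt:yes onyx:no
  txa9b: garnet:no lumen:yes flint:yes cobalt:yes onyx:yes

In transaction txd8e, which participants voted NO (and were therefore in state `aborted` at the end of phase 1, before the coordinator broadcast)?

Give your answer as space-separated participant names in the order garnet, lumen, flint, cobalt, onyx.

Answer: garnet lumen flint onyx

Derivation:
Txn txd8e phase 1: garnet no -> aborted; lumen no -> aborted; flint no -> aborted; cobalt yes -> prepared; onyx no -> aborted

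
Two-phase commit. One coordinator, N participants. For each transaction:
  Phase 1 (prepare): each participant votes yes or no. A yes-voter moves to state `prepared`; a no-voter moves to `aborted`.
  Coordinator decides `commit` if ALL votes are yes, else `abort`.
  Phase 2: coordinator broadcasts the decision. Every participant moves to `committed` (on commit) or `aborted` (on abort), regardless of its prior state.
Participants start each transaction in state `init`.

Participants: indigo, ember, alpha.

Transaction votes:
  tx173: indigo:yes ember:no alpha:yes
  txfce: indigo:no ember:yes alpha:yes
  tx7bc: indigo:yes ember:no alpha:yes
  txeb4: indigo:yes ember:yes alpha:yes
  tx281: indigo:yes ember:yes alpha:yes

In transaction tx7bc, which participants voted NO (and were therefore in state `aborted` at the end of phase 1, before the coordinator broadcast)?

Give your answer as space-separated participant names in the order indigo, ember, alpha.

Txn tx7bc phase 1: indigo yes -> prepared; ember no -> aborted; alpha yes -> prepared

Answer: ember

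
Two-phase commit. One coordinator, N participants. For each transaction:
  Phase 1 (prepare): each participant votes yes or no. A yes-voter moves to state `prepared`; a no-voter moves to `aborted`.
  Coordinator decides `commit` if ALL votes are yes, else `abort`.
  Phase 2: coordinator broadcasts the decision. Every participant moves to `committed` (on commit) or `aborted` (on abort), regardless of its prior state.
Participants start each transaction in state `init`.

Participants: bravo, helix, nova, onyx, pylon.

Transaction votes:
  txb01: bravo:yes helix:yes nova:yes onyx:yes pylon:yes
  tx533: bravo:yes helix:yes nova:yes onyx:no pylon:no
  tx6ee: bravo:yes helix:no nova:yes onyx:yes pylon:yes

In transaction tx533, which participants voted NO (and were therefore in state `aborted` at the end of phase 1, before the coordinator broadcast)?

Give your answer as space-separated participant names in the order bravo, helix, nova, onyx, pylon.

Txn tx533 phase 1: bravo yes -> prepared; helix yes -> prepared; nova yes -> prepared; onyx no -> aborted; pylon no -> aborted

Answer: onyx pylon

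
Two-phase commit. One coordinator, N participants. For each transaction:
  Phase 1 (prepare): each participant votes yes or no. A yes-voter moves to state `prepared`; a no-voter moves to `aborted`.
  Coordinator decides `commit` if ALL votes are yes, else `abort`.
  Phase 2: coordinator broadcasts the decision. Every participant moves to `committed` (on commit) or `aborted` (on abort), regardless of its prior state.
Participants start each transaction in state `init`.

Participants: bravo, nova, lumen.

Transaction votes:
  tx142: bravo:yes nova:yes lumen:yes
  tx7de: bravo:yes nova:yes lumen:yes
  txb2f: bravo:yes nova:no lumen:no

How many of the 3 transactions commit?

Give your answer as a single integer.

tx142: all yes -> commit (commits=1)
tx7de: all yes -> commit (commits=2)
txb2f: no from nova, lumen -> abort (commits=2)

Answer: 2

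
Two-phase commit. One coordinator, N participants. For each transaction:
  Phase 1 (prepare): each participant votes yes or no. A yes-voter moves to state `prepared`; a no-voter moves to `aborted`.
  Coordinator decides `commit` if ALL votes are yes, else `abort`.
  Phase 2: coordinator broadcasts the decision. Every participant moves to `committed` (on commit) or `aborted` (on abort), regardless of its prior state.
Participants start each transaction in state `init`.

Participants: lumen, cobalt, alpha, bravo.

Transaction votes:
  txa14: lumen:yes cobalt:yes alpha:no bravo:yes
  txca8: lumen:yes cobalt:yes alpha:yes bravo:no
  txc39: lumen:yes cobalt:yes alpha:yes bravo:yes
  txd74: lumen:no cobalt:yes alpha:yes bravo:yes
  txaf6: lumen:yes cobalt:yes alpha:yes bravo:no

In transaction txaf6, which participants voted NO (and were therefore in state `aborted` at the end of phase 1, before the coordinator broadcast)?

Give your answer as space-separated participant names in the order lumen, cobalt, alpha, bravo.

Txn txaf6 phase 1: lumen yes -> prepared; cobalt yes -> prepared; alpha yes -> prepared; bravo no -> aborted

Answer: bravo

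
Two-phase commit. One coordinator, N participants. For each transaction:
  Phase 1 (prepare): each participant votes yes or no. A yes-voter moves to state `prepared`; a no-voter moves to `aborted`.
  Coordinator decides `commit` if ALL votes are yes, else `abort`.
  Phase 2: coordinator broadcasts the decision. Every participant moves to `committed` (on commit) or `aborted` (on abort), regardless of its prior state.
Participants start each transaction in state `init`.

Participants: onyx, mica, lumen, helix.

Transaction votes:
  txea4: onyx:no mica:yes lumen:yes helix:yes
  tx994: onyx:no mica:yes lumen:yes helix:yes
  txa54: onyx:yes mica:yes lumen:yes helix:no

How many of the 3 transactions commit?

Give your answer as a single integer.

txea4: no from onyx -> abort (commits=0)
tx994: no from onyx -> abort (commits=0)
txa54: no from helix -> abort (commits=0)

Answer: 0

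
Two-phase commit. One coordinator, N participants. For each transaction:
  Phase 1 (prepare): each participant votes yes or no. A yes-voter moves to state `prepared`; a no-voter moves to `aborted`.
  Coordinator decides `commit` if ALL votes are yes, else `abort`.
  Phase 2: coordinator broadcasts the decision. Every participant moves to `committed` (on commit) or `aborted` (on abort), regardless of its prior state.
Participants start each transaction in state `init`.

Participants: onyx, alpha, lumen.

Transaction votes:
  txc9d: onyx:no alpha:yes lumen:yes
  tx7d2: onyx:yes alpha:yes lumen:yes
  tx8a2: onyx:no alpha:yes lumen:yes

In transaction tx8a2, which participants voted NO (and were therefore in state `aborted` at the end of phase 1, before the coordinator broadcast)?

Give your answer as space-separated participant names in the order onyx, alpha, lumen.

Txn tx8a2 phase 1: onyx no -> aborted; alpha yes -> prepared; lumen yes -> prepared

Answer: onyx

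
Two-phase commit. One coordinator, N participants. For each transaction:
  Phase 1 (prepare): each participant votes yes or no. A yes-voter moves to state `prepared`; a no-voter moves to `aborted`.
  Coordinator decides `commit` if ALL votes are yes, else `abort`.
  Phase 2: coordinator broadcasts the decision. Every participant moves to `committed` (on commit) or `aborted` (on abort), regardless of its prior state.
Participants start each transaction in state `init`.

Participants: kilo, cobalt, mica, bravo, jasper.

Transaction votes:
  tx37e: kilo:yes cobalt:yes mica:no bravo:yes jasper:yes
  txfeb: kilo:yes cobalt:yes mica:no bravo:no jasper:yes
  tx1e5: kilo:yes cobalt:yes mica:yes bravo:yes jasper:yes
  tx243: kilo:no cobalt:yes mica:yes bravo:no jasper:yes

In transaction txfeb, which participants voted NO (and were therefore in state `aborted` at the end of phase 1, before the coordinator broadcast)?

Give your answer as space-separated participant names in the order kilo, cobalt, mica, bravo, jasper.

Answer: mica bravo

Derivation:
Txn txfeb phase 1: kilo yes -> prepared; cobalt yes -> prepared; mica no -> aborted; bravo no -> aborted; jasper yes -> prepared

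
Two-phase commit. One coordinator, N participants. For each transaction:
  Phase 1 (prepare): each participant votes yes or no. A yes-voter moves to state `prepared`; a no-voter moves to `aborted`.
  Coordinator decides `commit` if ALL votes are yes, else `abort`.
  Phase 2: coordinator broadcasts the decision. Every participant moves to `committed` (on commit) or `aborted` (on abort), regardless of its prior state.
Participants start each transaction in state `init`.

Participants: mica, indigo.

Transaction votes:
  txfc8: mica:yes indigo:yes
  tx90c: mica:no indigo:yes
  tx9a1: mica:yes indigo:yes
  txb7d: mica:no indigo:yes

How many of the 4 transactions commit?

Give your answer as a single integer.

txfc8: all yes -> commit (commits=1)
tx90c: no from mica -> abort (commits=1)
tx9a1: all yes -> commit (commits=2)
txb7d: no from mica -> abort (commits=2)

Answer: 2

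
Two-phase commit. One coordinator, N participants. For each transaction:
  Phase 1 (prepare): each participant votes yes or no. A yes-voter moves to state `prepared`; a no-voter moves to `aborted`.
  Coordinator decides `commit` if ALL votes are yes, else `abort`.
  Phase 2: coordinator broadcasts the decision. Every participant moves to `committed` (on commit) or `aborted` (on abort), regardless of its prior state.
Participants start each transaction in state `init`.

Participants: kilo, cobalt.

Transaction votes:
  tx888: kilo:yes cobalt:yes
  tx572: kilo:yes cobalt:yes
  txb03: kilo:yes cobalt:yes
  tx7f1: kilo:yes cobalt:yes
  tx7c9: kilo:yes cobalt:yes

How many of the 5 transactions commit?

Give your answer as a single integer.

tx888: all yes -> commit (commits=1)
tx572: all yes -> commit (commits=2)
txb03: all yes -> commit (commits=3)
tx7f1: all yes -> commit (commits=4)
tx7c9: all yes -> commit (commits=5)

Answer: 5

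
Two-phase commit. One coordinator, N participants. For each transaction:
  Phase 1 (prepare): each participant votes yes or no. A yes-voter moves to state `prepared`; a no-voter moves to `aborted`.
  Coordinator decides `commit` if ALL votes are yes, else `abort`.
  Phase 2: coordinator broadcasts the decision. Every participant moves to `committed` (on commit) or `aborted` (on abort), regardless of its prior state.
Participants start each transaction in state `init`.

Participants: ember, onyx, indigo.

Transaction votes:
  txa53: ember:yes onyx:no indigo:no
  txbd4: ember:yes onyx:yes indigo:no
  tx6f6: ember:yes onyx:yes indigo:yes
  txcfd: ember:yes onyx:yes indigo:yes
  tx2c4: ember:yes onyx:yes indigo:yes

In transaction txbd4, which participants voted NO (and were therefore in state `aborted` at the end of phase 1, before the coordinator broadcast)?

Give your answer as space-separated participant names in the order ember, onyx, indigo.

Txn txbd4 phase 1: ember yes -> prepared; onyx yes -> prepared; indigo no -> aborted

Answer: indigo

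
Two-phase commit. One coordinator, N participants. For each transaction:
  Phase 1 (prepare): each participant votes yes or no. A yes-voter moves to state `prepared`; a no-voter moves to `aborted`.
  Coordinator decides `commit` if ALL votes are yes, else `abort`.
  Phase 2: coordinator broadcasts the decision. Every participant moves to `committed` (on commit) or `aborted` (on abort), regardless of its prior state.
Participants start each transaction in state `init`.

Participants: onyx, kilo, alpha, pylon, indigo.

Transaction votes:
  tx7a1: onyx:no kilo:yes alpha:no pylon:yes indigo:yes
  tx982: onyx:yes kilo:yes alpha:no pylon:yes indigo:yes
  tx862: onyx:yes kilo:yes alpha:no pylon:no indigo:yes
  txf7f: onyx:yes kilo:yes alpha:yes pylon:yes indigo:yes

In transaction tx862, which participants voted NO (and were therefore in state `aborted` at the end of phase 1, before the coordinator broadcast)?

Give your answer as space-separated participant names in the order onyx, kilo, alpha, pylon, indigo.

Txn tx862 phase 1: onyx yes -> prepared; kilo yes -> prepared; alpha no -> aborted; pylon no -> aborted; indigo yes -> prepared

Answer: alpha pylon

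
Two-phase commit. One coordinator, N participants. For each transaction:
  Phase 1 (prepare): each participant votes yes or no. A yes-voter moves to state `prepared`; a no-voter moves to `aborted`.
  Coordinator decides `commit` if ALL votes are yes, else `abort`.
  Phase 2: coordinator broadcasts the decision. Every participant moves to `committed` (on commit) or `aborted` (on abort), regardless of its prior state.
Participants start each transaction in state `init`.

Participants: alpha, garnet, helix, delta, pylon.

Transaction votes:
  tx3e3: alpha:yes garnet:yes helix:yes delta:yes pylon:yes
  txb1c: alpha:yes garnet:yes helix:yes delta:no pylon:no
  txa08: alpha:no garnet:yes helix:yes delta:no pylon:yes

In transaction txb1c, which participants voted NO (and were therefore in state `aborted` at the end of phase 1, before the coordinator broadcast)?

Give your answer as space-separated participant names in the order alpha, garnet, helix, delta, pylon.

Answer: delta pylon

Derivation:
Txn txb1c phase 1: alpha yes -> prepared; garnet yes -> prepared; helix yes -> prepared; delta no -> aborted; pylon no -> aborted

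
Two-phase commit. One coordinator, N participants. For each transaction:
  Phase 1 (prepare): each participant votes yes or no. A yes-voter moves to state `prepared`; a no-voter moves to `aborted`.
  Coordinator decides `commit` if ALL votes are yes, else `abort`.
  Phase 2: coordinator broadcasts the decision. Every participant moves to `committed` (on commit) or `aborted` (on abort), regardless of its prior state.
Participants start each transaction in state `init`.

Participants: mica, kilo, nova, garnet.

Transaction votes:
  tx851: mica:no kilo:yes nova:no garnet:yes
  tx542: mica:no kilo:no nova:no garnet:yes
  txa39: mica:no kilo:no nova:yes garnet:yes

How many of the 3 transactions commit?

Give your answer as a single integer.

tx851: no from mica, nova -> abort (commits=0)
tx542: no from mica, kilo, nova -> abort (commits=0)
txa39: no from mica, kilo -> abort (commits=0)

Answer: 0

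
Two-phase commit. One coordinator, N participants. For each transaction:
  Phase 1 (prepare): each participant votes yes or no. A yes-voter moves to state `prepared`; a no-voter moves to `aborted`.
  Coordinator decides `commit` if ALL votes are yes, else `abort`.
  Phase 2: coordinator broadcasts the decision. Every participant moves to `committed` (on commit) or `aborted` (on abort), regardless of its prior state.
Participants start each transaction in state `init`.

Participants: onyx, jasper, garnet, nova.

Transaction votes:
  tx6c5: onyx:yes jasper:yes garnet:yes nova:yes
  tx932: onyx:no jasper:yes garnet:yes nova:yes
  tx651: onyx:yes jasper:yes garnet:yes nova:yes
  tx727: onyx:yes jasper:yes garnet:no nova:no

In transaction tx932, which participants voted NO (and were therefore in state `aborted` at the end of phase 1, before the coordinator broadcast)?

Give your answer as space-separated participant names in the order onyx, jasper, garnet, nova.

Txn tx932 phase 1: onyx no -> aborted; jasper yes -> prepared; garnet yes -> prepared; nova yes -> prepared

Answer: onyx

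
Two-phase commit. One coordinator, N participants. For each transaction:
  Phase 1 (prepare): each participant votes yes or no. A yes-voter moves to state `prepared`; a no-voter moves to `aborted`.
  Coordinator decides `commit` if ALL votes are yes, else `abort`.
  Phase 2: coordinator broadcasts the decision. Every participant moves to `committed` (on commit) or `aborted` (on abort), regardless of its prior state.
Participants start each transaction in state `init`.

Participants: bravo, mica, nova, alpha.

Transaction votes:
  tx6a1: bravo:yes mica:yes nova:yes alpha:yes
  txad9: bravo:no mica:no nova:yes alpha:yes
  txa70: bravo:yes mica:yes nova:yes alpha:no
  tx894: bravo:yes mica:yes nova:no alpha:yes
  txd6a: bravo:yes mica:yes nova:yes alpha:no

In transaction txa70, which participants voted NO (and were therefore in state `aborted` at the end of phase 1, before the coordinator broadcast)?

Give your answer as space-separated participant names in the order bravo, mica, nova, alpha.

Txn txa70 phase 1: bravo yes -> prepared; mica yes -> prepared; nova yes -> prepared; alpha no -> aborted

Answer: alpha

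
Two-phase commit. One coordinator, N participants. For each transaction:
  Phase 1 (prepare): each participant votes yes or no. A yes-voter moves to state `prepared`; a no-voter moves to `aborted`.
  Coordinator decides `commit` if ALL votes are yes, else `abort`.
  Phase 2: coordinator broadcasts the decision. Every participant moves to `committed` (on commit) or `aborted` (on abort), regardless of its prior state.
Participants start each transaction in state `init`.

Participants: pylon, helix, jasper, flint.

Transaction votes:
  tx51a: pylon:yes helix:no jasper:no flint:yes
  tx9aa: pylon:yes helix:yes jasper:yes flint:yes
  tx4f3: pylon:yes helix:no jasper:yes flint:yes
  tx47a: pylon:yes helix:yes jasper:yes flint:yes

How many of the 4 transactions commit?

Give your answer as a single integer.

Answer: 2

Derivation:
tx51a: no from helix, jasper -> abort (commits=0)
tx9aa: all yes -> commit (commits=1)
tx4f3: no from helix -> abort (commits=1)
tx47a: all yes -> commit (commits=2)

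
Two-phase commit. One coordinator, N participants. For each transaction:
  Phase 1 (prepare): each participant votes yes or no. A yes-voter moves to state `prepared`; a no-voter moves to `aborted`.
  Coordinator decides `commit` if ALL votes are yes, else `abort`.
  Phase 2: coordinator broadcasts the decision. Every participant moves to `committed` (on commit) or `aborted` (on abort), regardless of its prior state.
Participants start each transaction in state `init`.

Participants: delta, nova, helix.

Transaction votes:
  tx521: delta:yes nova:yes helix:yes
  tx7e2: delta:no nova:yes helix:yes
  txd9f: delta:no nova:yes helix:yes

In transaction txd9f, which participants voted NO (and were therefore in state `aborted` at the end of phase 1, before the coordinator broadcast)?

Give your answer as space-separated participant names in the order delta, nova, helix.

Answer: delta

Derivation:
Txn txd9f phase 1: delta no -> aborted; nova yes -> prepared; helix yes -> prepared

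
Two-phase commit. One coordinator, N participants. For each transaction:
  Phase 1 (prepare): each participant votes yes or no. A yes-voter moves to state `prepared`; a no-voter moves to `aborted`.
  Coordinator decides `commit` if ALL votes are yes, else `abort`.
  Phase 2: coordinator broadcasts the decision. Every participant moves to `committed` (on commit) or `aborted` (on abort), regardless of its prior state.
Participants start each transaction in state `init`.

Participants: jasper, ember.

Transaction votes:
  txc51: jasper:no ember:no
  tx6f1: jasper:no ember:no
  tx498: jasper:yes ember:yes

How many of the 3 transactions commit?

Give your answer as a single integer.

txc51: no from jasper, ember -> abort (commits=0)
tx6f1: no from jasper, ember -> abort (commits=0)
tx498: all yes -> commit (commits=1)

Answer: 1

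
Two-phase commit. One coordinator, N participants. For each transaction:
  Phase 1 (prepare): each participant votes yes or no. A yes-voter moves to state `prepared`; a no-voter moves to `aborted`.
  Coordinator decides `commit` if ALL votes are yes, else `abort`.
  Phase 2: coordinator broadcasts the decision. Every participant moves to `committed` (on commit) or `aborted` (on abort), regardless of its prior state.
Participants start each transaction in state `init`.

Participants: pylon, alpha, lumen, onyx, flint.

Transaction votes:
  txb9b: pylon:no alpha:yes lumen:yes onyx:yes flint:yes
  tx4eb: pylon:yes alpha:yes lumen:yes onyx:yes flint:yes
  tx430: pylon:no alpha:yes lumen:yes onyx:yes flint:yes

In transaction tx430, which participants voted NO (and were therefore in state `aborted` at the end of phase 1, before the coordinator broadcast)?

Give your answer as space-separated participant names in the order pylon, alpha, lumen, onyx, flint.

Txn tx430 phase 1: pylon no -> aborted; alpha yes -> prepared; lumen yes -> prepared; onyx yes -> prepared; flint yes -> prepared

Answer: pylon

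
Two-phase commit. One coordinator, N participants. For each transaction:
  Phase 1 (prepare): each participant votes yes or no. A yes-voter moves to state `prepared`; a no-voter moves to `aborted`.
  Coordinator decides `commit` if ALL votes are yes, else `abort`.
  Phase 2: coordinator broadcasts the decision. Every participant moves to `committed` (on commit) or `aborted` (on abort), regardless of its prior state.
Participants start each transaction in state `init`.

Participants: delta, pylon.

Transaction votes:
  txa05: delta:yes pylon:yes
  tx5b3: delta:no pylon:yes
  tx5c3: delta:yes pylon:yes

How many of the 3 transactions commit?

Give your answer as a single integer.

Answer: 2

Derivation:
txa05: all yes -> commit (commits=1)
tx5b3: no from delta -> abort (commits=1)
tx5c3: all yes -> commit (commits=2)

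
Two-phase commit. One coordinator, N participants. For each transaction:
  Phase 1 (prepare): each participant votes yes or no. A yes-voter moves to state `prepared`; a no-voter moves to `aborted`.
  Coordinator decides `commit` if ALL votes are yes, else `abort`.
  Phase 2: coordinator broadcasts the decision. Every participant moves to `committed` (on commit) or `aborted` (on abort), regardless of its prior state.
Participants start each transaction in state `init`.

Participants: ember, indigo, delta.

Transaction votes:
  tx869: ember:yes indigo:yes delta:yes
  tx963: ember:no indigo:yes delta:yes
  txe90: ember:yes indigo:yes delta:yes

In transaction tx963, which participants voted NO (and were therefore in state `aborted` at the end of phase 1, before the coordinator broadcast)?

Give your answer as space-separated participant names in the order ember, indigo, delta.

Txn tx963 phase 1: ember no -> aborted; indigo yes -> prepared; delta yes -> prepared

Answer: ember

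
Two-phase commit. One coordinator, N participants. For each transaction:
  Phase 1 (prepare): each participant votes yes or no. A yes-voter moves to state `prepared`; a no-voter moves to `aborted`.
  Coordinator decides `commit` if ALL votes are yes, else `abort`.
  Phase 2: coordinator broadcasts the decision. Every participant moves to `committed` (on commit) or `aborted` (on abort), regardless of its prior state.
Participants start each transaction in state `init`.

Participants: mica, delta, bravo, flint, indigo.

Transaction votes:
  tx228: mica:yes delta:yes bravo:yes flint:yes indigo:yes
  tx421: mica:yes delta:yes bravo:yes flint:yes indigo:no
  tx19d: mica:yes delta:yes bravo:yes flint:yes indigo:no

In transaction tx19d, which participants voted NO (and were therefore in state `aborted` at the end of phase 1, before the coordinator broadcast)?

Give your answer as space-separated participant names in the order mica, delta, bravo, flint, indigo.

Answer: indigo

Derivation:
Txn tx19d phase 1: mica yes -> prepared; delta yes -> prepared; bravo yes -> prepared; flint yes -> prepared; indigo no -> aborted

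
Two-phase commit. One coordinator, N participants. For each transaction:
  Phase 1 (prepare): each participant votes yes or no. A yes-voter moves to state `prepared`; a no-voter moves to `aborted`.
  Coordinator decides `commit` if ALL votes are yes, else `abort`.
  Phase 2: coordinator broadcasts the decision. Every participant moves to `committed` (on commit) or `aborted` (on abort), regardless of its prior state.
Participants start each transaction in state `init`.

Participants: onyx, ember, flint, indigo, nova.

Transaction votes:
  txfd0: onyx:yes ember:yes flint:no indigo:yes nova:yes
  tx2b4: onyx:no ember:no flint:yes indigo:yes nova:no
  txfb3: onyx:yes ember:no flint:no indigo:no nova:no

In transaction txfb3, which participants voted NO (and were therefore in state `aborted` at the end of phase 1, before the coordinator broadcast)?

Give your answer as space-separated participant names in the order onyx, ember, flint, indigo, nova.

Answer: ember flint indigo nova

Derivation:
Txn txfb3 phase 1: onyx yes -> prepared; ember no -> aborted; flint no -> aborted; indigo no -> aborted; nova no -> aborted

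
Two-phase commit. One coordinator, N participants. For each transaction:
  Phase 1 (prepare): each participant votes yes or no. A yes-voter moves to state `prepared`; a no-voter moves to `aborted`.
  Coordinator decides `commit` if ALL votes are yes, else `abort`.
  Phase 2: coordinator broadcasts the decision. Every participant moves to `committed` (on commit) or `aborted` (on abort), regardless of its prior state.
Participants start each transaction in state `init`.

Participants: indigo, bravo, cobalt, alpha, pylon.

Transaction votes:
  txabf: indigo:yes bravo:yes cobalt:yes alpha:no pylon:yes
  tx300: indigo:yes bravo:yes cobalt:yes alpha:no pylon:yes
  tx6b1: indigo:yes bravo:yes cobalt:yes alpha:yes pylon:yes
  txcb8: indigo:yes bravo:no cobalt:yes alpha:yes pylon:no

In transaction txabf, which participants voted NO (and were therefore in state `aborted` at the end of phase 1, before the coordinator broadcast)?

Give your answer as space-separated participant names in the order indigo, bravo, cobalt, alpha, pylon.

Answer: alpha

Derivation:
Txn txabf phase 1: indigo yes -> prepared; bravo yes -> prepared; cobalt yes -> prepared; alpha no -> aborted; pylon yes -> prepared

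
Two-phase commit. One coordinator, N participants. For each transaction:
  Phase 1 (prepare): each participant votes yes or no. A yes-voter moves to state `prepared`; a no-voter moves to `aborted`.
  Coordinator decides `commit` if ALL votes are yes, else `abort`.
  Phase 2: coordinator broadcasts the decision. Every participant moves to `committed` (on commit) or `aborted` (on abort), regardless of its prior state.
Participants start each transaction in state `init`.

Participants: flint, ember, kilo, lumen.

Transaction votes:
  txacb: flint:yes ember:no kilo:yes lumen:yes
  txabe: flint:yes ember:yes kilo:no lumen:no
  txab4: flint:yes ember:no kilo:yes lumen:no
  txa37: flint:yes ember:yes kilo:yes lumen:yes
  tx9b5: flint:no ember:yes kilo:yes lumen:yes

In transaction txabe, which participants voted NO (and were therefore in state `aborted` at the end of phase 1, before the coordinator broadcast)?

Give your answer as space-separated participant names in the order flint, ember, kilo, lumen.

Txn txabe phase 1: flint yes -> prepared; ember yes -> prepared; kilo no -> aborted; lumen no -> aborted

Answer: kilo lumen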